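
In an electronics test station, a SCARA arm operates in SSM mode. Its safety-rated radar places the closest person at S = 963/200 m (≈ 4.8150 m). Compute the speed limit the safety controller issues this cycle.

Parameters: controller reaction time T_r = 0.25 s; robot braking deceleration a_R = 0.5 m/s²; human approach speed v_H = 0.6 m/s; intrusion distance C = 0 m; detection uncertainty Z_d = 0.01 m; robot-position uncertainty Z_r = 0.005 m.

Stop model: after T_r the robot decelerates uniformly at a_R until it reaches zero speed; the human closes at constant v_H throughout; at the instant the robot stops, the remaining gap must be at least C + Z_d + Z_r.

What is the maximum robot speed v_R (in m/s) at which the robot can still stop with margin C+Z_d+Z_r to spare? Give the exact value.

at the boundary: (1)·v² + (29/20)·v + (-93/20) = 0
  disc = (29/20)² − 4·(1)·(-93/20) = 8281/400 ; √disc = 91/20
  v_R = (−(29/20) + 91/20) / (2·(1)) = 31/20 m/s
check:
T_s = v_R/a_R = (31/20)/(1/2) = 3.1000 s
reaction-phase robot travel = 1.5500·0.2500 = 0.3875 m
braking distance = 1.5500²/(2·0.5000) = 2.4025 m
human closes 0.6000·3.3500 = 2.0100 m
residual clearance needed = 0.0000+0.0100+0.0050 = 0.0150 m
sum ≈ 0.3875+2.4025+2.0100+0.0150 ≈ 4.8150 m = S ✓

v_R_max = 31/20 m/s = 1.5500 m/s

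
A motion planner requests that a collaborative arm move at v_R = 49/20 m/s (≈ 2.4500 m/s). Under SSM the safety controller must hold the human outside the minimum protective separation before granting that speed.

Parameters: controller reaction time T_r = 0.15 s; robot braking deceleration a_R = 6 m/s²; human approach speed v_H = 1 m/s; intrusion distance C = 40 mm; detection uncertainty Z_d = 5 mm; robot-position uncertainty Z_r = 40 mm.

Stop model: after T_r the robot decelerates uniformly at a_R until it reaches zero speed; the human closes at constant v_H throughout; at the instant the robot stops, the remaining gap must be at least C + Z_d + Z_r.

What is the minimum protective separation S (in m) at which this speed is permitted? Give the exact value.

braking lasts T_s = (49/20)/6 = 0.4083 s
robot in T_r: 2.4500·0.1500 = 0.3675 m
robot covers 2.4500·0.4083 − ½·6.0000·0.4083² = 0.5002 m while stopping
person approaches 1.0000·(0.1500+0.4083) = 0.5583 m
residual clearance needed = 0.0400+0.0050+0.0400 = 0.0850 m
S_min ≈ 0.3675+0.5002+0.5583+0.0850  ⇒  S_min = 7253/4800 m

S_min = 7253/4800 m = 1.5110 m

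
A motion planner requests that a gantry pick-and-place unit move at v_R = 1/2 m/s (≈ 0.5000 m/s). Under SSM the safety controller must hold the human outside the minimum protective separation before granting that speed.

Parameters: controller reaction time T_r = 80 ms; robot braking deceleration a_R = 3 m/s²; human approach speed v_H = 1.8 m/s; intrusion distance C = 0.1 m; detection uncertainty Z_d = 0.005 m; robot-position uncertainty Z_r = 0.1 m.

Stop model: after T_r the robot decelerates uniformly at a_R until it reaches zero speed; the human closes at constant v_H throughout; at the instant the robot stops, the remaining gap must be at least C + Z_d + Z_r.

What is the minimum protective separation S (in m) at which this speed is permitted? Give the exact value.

T_s = v_R/a_R = (1/2)/3 = 0.1667 s
robot covers v_R·T_r = 0.5000·0.0800 = 0.0400 m before braking
robot covers 0.5000·0.1667 − ½·3.0000·0.1667² = 0.0417 m while stopping
human over T_r+T_s: 1.8000·(0.0800+0.1667) = 0.4440 m
residual clearance needed = 0.1000+0.0050+0.1000 = 0.2050 m
S_min ≈ 0.0400+0.0417+0.4440+0.2050  ⇒  S_min = 274/375 m

S_min = 274/375 m = 0.7307 m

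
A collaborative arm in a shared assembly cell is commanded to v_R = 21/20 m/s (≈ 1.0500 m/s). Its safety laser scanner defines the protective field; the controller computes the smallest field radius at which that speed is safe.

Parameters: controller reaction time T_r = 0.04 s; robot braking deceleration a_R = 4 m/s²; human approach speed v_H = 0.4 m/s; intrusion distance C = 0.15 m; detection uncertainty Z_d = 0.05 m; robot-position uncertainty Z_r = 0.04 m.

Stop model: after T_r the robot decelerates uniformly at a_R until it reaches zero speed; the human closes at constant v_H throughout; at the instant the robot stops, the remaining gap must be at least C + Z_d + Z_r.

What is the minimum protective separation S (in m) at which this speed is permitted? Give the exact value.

T_s = v_R/a_R = (21/20)/4 = 0.2625 s
robot covers v_R·T_r = 1.0500·0.0400 = 0.0420 m before braking
robot covers 1.0500·0.2625 − ½·4.0000·0.2625² = 0.1378 m while stopping
human closes 0.4000·0.3025 = 0.1210 m
C+Z_d+Z_r = 0.1500+0.0500+0.0400 = 0.2400 m
S_min ≈ 0.0420+0.1378+0.1210+0.2400  ⇒  S_min = 8653/16000 m

S_min = 8653/16000 m = 0.5408 m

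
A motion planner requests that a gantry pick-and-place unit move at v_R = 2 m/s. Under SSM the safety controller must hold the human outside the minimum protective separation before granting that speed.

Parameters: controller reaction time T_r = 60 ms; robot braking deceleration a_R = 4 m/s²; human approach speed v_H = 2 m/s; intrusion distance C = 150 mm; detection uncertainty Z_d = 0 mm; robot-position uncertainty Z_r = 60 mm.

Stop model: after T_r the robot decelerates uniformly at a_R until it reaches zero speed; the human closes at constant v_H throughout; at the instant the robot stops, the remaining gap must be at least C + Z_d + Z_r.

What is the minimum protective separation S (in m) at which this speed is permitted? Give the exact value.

S_min = 39/20 m = 1.9500 m

T_s = v_R/a_R = 2/4 = 0.5000 s
robot covers v_R·T_r = 2.0000·0.0600 = 0.1200 m before braking
braking distance = 2.0000²/(2·4.0000) = 0.5000 m
person approaches 2.0000·(0.0600+0.5000) = 1.1200 m
margins: 0.1500+0.0000+0.0600 = 0.2100 m
S_min ≈ 0.1200+0.5000+1.1200+0.2100  ⇒  S_min = 39/20 m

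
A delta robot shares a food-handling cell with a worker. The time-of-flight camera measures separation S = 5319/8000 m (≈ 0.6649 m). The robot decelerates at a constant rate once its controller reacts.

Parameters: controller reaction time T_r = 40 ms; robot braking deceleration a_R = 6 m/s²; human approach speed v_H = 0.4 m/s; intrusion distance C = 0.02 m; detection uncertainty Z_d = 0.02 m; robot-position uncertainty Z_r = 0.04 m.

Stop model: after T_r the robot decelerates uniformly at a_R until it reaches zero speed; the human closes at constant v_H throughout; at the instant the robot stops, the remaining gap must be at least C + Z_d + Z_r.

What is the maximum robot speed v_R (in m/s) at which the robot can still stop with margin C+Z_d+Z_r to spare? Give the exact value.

quadratic (1/12)·v² + (8/75)·v + (-4551/8000) = 0
  disc = (8/75)² − 4·(1/12)·(-4551/8000) = 72361/360000 ; √disc = 269/600
  v_R = (−(8/75) + 269/600) / (2·(1/12)) = 41/20 m/s
check:
braking lasts T_s = (41/20)/6 = 0.3417 s
robot covers v_R·T_r = 2.0500·0.0400 = 0.0820 m before braking
robot under decel: 2.0500²/(2·6.0000) = 0.3502 m
human closes 0.4000·0.3817 = 0.1527 m
margins: 0.0200+0.0200+0.0400 = 0.0800 m
sum ≈ 0.0820+0.3502+0.1527+0.0800 ≈ 0.6649 m = S ✓

v_R_max = 41/20 m/s = 2.0500 m/s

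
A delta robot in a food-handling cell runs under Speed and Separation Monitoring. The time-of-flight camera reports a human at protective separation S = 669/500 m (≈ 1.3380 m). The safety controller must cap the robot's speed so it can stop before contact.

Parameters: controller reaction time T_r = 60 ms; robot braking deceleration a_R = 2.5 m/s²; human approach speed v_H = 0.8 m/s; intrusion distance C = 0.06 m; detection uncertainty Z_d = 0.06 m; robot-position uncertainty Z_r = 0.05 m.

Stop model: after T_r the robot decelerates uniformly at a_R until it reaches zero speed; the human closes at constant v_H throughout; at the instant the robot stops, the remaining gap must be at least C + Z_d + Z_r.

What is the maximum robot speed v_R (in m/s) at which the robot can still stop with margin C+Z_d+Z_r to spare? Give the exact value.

at the boundary: (1/5)·v² + (19/50)·v + (-28/25) = 0
  disc = (19/50)² − 4·(1/5)·(-28/25) = 2601/2500 ; √disc = 51/50
  v_R = (−(19/50) + 51/50) / (2·(1/5)) = 8/5 m/s
check:
braking lasts T_s = (8/5)/(5/2) = 0.6400 s
robot covers v_R·T_r = 1.6000·0.0600 = 0.0960 m before braking
robot under decel: 1.6000²/(2·2.5000) = 0.5120 m
human over T_r+T_s: 0.8000·(0.0600+0.6400) = 0.5600 m
residual clearance needed = 0.0600+0.0600+0.0500 = 0.1700 m
sum ≈ 0.0960+0.5120+0.5600+0.1700 ≈ 1.3380 m = S ✓

v_R_max = 8/5 m/s = 1.6000 m/s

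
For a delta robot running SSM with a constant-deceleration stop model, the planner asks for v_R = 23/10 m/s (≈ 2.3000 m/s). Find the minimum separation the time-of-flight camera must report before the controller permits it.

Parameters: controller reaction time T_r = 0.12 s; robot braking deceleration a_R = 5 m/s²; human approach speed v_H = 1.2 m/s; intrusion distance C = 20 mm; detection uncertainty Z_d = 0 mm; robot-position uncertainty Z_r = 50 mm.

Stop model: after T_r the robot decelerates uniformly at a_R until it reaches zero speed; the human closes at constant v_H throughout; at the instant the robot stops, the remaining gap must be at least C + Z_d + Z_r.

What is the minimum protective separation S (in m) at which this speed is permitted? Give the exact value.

stop time T_s = (23/10)/5 = 0.4600 s
robot in T_r: 2.3000·0.1200 = 0.2760 m
braking distance = 2.3000²/(2·5.0000) = 0.5290 m
person approaches 1.2000·(0.1200+0.4600) = 0.6960 m
C+Z_d+Z_r = 0.0200+0.0000+0.0500 = 0.0700 m
S_min ≈ 0.2760+0.5290+0.6960+0.0700  ⇒  S_min = 1571/1000 m

S_min = 1571/1000 m = 1.5710 m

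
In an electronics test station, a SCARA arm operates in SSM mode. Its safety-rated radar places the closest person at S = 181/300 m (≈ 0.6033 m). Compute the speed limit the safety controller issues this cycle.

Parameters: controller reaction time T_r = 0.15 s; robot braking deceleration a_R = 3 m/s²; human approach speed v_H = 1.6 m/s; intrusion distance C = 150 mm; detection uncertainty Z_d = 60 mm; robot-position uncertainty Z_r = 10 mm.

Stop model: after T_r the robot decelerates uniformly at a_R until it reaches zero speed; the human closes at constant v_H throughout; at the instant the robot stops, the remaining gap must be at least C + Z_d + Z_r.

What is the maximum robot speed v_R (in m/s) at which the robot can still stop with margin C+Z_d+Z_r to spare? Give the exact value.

at the boundary: (1/6)·v² + (41/60)·v + (-43/300) = 0
  disc = (41/60)² − 4·(1/6)·(-43/300) = 9/16 ; √disc = 3/4
  v_R = (−(41/60) + 3/4) / (2·(1/6)) = 1/5 m/s
check:
T_s = v_R/a_R = (1/5)/3 = 0.0667 s
reaction-phase robot travel = 0.2000·0.1500 = 0.0300 m
braking distance = 0.2000²/(2·3.0000) = 0.0067 m
person approaches 1.6000·(0.1500+0.0667) = 0.3467 m
C+Z_d+Z_r = 0.1500+0.0600+0.0100 = 0.2200 m
sum ≈ 0.0300+0.0067+0.3467+0.2200 ≈ 0.6033 m = S ✓

v_R_max = 1/5 m/s = 0.2000 m/s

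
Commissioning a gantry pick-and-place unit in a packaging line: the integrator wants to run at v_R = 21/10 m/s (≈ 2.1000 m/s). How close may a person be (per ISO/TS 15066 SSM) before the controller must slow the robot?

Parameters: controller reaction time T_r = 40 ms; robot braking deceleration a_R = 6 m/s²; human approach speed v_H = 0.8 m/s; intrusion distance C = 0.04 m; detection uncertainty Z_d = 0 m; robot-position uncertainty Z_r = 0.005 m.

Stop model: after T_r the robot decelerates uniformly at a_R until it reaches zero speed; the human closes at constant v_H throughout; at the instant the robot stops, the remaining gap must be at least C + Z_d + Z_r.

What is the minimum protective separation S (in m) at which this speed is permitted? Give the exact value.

stop time T_s = (21/10)/6 = 0.3500 s
reaction-phase robot travel = 2.1000·0.0400 = 0.0840 m
robot covers 2.1000·0.3500 − ½·6.0000·0.3500² = 0.3675 m while stopping
human over T_r+T_s: 0.8000·(0.0400+0.3500) = 0.3120 m
residual clearance needed = 0.0400+0.0000+0.0050 = 0.0450 m
S_min ≈ 0.0840+0.3675+0.3120+0.0450  ⇒  S_min = 1617/2000 m

S_min = 1617/2000 m = 0.8085 m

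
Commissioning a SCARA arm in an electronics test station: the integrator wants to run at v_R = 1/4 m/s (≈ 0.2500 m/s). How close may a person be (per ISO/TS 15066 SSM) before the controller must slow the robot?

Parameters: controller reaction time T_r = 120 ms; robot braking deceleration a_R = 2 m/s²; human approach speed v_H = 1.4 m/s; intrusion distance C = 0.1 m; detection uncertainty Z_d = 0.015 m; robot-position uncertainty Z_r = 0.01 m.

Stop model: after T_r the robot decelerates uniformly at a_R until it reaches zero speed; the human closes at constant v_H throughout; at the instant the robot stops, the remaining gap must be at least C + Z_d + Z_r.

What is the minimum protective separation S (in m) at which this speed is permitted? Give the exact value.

S_min = 4109/8000 m = 0.5136 m

braking lasts T_s = (1/4)/2 = 0.1250 s
reaction-phase robot travel = 0.2500·0.1200 = 0.0300 m
robot under decel: 0.2500²/(2·2.0000) = 0.0156 m
human over T_r+T_s: 1.4000·(0.1200+0.1250) = 0.3430 m
residual clearance needed = 0.1000+0.0150+0.0100 = 0.1250 m
S_min ≈ 0.0300+0.0156+0.3430+0.1250  ⇒  S_min = 4109/8000 m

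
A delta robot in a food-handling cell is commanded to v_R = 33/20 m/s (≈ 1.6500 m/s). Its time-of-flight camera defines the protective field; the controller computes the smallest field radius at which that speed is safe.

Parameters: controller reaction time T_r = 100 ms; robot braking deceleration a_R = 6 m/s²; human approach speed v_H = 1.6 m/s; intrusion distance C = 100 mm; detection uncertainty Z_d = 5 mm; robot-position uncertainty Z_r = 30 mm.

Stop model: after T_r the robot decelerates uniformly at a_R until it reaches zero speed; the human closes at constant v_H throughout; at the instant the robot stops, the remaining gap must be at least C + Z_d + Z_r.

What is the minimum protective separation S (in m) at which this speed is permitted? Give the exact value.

stop time T_s = (33/20)/6 = 0.2750 s
robot covers v_R·T_r = 1.6500·0.1000 = 0.1650 m before braking
robot under decel: 1.6500²/(2·6.0000) = 0.2269 m
human over T_r+T_s: 1.6000·(0.1000+0.2750) = 0.6000 m
margins: 0.1000+0.0050+0.0300 = 0.1350 m
S_min ≈ 0.1650+0.2269+0.6000+0.1350  ⇒  S_min = 1803/1600 m

S_min = 1803/1600 m = 1.1269 m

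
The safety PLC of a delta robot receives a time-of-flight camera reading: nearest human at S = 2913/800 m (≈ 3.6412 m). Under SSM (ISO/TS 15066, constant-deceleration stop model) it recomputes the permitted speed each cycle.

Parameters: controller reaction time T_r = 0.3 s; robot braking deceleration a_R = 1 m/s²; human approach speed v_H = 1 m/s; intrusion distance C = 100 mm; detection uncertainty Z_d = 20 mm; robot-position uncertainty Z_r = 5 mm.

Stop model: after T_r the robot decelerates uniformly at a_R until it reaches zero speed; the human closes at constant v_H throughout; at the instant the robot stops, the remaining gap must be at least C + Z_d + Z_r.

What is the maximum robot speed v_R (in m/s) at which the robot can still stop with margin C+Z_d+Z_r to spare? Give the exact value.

v_R_max = 31/20 m/s = 1.5500 m/s

quadratic (1/2)·v² + (13/10)·v + (-2573/800) = 0
  disc = (13/10)² − 4·(1/2)·(-2573/800) = 3249/400 ; √disc = 57/20
  v_R = (−(13/10) + 57/20) / (2·(1/2)) = 31/20 m/s
check:
stop time T_s = (31/20)/1 = 1.5500 s
robot in T_r: 1.5500·0.3000 = 0.4650 m
braking distance = 1.5500²/(2·1.0000) = 1.2012 m
human over T_r+T_s: 1.0000·(0.3000+1.5500) = 1.8500 m
margins: 0.1000+0.0200+0.0050 = 0.1250 m
sum ≈ 0.4650+1.2012+1.8500+0.1250 ≈ 3.6412 m = S ✓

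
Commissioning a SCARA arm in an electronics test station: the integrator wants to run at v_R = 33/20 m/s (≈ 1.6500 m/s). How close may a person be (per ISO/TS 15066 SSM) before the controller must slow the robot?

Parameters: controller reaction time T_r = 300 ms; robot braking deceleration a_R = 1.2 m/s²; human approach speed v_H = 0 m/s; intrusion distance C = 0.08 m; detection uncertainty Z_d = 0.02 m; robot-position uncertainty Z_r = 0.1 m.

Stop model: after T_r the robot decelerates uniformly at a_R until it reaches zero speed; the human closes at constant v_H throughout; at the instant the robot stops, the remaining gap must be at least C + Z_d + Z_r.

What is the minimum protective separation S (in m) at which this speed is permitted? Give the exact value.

S_min = 2927/1600 m = 1.8294 m

T_s = v_R/a_R = (33/20)/(6/5) = 1.3750 s
robot covers v_R·T_r = 1.6500·0.3000 = 0.4950 m before braking
robot covers 1.6500·1.3750 − ½·1.2000·1.3750² = 1.1344 m while stopping
human closes 0.0000·1.6750 = 0.0000 m
residual clearance needed = 0.0800+0.0200+0.1000 = 0.2000 m
S_min ≈ 0.4950+1.1344+0.0000+0.2000  ⇒  S_min = 2927/1600 m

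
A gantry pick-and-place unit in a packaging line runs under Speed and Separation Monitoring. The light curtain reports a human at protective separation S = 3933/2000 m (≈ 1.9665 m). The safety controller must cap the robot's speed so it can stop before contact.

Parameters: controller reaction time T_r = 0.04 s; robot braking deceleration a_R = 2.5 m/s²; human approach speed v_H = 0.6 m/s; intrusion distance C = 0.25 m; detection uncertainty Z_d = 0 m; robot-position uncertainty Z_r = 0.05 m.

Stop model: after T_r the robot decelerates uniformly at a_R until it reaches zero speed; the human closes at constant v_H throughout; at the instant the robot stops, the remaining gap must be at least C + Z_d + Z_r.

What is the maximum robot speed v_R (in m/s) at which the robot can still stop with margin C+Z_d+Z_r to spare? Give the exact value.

v_R_max = 9/4 m/s = 2.2500 m/s

quadratic (1/5)·v² + (7/25)·v + (-657/400) = 0
  disc = (7/25)² − 4·(1/5)·(-657/400) = 3481/2500 ; √disc = 59/50
  v_R = (−(7/25) + 59/50) / (2·(1/5)) = 9/4 m/s
check:
stop time T_s = (9/4)/(5/2) = 0.9000 s
robot in T_r: 2.2500·0.0400 = 0.0900 m
braking distance = 2.2500²/(2·2.5000) = 1.0125 m
human over T_r+T_s: 0.6000·(0.0400+0.9000) = 0.5640 m
margins: 0.2500+0.0000+0.0500 = 0.3000 m
sum ≈ 0.0900+1.0125+0.5640+0.3000 ≈ 1.9665 m = S ✓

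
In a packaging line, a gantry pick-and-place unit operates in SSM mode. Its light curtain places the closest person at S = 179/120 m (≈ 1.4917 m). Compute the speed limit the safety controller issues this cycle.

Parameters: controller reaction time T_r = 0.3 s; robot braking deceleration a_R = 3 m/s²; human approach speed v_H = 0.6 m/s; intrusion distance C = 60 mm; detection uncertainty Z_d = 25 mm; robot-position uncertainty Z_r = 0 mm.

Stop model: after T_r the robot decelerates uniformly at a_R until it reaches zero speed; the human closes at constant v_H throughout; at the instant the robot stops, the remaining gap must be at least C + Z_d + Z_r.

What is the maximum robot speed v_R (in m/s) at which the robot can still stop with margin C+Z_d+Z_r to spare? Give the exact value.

v_R_max = 8/5 m/s = 1.6000 m/s

at the boundary: (1/6)·v² + (1/2)·v + (-92/75) = 0
  disc = (1/2)² − 4·(1/6)·(-92/75) = 961/900 ; √disc = 31/30
  v_R = (−(1/2) + 31/30) / (2·(1/6)) = 8/5 m/s
check:
T_s = v_R/a_R = (8/5)/3 = 0.5333 s
reaction-phase robot travel = 1.6000·0.3000 = 0.4800 m
robot covers 1.6000·0.5333 − ½·3.0000·0.5333² = 0.4267 m while stopping
human over T_r+T_s: 0.6000·(0.3000+0.5333) = 0.5000 m
residual clearance needed = 0.0600+0.0250+0.0000 = 0.0850 m
sum ≈ 0.4800+0.4267+0.5000+0.0850 ≈ 1.4917 m = S ✓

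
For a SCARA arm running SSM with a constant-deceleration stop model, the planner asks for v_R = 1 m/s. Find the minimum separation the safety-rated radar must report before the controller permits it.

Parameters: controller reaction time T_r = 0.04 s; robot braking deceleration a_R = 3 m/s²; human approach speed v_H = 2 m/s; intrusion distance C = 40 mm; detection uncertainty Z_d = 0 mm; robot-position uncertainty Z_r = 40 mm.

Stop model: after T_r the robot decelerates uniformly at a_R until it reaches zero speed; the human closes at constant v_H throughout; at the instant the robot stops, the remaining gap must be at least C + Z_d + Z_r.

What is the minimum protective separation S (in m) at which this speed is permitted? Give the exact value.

S_min = 31/30 m = 1.0333 m

braking lasts T_s = 1/3 = 0.3333 s
reaction-phase robot travel = 1.0000·0.0400 = 0.0400 m
robot covers 1.0000·0.3333 − ½·3.0000·0.3333² = 0.1667 m while stopping
person approaches 2.0000·(0.0400+0.3333) = 0.7467 m
C+Z_d+Z_r = 0.0400+0.0000+0.0400 = 0.0800 m
S_min ≈ 0.0400+0.1667+0.7467+0.0800  ⇒  S_min = 31/30 m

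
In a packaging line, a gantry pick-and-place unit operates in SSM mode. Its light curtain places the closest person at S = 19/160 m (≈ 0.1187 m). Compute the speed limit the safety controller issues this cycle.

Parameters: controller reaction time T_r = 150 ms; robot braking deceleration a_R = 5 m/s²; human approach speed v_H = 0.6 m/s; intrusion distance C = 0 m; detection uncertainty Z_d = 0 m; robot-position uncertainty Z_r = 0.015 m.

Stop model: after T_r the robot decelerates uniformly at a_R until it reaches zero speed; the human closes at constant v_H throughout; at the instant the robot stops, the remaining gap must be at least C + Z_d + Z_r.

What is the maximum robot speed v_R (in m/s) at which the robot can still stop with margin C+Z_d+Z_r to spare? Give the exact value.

v_R_max = 1/20 m/s = 0.0500 m/s

quadratic (1/10)·v² + (27/100)·v + (-11/800) = 0
  disc = (27/100)² − 4·(1/10)·(-11/800) = 49/625 ; √disc = 7/25
  v_R = (−(27/100) + 7/25) / (2·(1/10)) = 1/20 m/s
check:
braking lasts T_s = (1/20)/5 = 0.0100 s
reaction-phase robot travel = 0.0500·0.1500 = 0.0075 m
robot covers 0.0500·0.0100 − ½·5.0000·0.0100² = 0.0003 m while stopping
human closes 0.6000·0.1600 = 0.0960 m
margins: 0.0000+0.0000+0.0150 = 0.0150 m
sum ≈ 0.0075+0.0003+0.0960+0.0150 ≈ 0.1187 m = S ✓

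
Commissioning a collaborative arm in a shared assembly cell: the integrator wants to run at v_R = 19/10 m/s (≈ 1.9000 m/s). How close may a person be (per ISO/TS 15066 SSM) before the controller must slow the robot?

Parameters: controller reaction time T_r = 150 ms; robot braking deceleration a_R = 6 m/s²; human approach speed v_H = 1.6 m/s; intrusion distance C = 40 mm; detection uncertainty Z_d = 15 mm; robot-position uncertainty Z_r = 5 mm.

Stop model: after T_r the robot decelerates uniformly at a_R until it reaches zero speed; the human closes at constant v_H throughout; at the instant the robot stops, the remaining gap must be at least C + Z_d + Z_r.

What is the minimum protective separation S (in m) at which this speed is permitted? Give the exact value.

S_min = 557/400 m = 1.3925 m

braking lasts T_s = (19/10)/6 = 0.3167 s
reaction-phase robot travel = 1.9000·0.1500 = 0.2850 m
braking distance = 1.9000²/(2·6.0000) = 0.3008 m
human closes 1.6000·0.4667 = 0.7467 m
C+Z_d+Z_r = 0.0400+0.0150+0.0050 = 0.0600 m
S_min ≈ 0.2850+0.3008+0.7467+0.0600  ⇒  S_min = 557/400 m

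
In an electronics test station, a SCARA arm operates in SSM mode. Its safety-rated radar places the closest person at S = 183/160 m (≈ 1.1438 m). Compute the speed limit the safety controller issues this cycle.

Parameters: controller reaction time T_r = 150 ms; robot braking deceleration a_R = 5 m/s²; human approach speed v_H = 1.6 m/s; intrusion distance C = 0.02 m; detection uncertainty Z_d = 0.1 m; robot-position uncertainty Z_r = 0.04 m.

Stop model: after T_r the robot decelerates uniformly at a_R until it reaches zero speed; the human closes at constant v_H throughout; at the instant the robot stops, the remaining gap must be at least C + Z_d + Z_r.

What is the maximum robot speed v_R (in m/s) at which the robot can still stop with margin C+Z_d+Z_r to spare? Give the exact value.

quadratic (1/10)·v² + (47/100)·v + (-119/160) = 0
  disc = (47/100)² − 4·(1/10)·(-119/160) = 324/625 ; √disc = 18/25
  v_R = (−(47/100) + 18/25) / (2·(1/10)) = 5/4 m/s
check:
T_s = v_R/a_R = (5/4)/5 = 0.2500 s
robot in T_r: 1.2500·0.1500 = 0.1875 m
robot covers 1.2500·0.2500 − ½·5.0000·0.2500² = 0.1562 m while stopping
human closes 1.6000·0.4000 = 0.6400 m
residual clearance needed = 0.0200+0.1000+0.0400 = 0.1600 m
sum ≈ 0.1875+0.1562+0.6400+0.1600 ≈ 1.1438 m = S ✓

v_R_max = 5/4 m/s = 1.2500 m/s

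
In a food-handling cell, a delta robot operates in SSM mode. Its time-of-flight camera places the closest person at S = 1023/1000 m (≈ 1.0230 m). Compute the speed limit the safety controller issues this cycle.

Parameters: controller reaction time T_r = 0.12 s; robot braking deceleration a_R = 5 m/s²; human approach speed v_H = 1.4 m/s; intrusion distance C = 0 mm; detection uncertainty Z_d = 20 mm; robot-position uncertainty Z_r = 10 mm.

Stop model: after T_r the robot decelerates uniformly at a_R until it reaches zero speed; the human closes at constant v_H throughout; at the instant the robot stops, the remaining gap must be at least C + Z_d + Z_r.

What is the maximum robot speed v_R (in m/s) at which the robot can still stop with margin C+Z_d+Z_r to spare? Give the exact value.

v_R_max = 3/2 m/s = 1.5000 m/s

at the boundary: (1/10)·v² + (2/5)·v + (-33/40) = 0
  disc = (2/5)² − 4·(1/10)·(-33/40) = 49/100 ; √disc = 7/10
  v_R = (−(2/5) + 7/10) / (2·(1/10)) = 3/2 m/s
check:
T_s = v_R/a_R = (3/2)/5 = 0.3000 s
robot covers v_R·T_r = 1.5000·0.1200 = 0.1800 m before braking
braking distance = 1.5000²/(2·5.0000) = 0.2250 m
human over T_r+T_s: 1.4000·(0.1200+0.3000) = 0.5880 m
C+Z_d+Z_r = 0.0000+0.0200+0.0100 = 0.0300 m
sum ≈ 0.1800+0.2250+0.5880+0.0300 ≈ 1.0230 m = S ✓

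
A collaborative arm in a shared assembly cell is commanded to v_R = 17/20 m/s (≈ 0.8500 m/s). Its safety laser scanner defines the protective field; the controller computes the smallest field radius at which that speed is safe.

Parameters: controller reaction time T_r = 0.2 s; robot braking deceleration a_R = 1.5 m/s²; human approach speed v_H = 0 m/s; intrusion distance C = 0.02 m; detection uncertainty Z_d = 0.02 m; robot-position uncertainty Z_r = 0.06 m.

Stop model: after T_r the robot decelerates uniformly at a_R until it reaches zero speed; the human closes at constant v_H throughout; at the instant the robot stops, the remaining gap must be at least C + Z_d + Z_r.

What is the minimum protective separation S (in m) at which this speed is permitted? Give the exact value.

S_min = 613/1200 m = 0.5108 m

T_s = v_R/a_R = (17/20)/(3/2) = 0.5667 s
robot covers v_R·T_r = 0.8500·0.2000 = 0.1700 m before braking
robot under decel: 0.8500²/(2·1.5000) = 0.2408 m
human over T_r+T_s: 0.0000·(0.2000+0.5667) = 0.0000 m
residual clearance needed = 0.0200+0.0200+0.0600 = 0.1000 m
S_min ≈ 0.1700+0.2408+0.0000+0.1000  ⇒  S_min = 613/1200 m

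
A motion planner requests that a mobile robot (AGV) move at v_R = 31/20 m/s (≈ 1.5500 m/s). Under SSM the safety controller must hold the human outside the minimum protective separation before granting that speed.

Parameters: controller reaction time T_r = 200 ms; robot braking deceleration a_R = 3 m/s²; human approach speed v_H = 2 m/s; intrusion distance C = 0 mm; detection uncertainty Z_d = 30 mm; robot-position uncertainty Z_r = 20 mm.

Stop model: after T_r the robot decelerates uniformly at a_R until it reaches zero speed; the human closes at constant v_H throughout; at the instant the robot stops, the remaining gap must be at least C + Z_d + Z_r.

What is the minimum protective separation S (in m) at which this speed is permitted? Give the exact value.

S_min = 351/160 m = 2.1938 m

braking lasts T_s = (31/20)/3 = 0.5167 s
robot in T_r: 1.5500·0.2000 = 0.3100 m
robot under decel: 1.5500²/(2·3.0000) = 0.4004 m
human over T_r+T_s: 2.0000·(0.2000+0.5167) = 1.4333 m
margins: 0.0000+0.0300+0.0200 = 0.0500 m
S_min ≈ 0.3100+0.4004+1.4333+0.0500  ⇒  S_min = 351/160 m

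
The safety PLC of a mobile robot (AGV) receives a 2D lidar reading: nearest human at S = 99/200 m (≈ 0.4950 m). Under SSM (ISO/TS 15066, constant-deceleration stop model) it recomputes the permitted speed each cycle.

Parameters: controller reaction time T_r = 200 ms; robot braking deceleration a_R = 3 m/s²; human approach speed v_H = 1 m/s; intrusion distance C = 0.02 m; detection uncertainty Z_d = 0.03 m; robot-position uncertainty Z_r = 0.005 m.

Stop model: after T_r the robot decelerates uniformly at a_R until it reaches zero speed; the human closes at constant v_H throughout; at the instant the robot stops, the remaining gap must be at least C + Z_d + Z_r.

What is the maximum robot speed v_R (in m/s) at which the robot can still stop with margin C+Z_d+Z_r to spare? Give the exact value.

at the boundary: (1/6)·v² + (8/15)·v + (-6/25) = 0
  disc = (8/15)² − 4·(1/6)·(-6/25) = 4/9 ; √disc = 2/3
  v_R = (−(8/15) + 2/3) / (2·(1/6)) = 2/5 m/s
check:
stop time T_s = (2/5)/3 = 0.1333 s
robot covers v_R·T_r = 0.4000·0.2000 = 0.0800 m before braking
robot under decel: 0.4000²/(2·3.0000) = 0.0267 m
human closes 1.0000·0.3333 = 0.3333 m
residual clearance needed = 0.0200+0.0300+0.0050 = 0.0550 m
sum ≈ 0.0800+0.0267+0.3333+0.0550 ≈ 0.4950 m = S ✓

v_R_max = 2/5 m/s = 0.4000 m/s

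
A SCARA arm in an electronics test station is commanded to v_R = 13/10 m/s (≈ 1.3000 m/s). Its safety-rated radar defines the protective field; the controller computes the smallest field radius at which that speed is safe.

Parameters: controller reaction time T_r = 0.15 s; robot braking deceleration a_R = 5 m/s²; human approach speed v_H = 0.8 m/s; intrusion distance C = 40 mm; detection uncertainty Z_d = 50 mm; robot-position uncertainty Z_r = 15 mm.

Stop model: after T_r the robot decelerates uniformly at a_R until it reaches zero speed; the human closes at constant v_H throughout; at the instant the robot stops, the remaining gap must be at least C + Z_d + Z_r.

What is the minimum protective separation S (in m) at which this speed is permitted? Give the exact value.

T_s = v_R/a_R = (13/10)/5 = 0.2600 s
reaction-phase robot travel = 1.3000·0.1500 = 0.1950 m
robot covers 1.3000·0.2600 − ½·5.0000·0.2600² = 0.1690 m while stopping
human closes 0.8000·0.4100 = 0.3280 m
residual clearance needed = 0.0400+0.0500+0.0150 = 0.1050 m
S_min ≈ 0.1950+0.1690+0.3280+0.1050  ⇒  S_min = 797/1000 m

S_min = 797/1000 m = 0.7970 m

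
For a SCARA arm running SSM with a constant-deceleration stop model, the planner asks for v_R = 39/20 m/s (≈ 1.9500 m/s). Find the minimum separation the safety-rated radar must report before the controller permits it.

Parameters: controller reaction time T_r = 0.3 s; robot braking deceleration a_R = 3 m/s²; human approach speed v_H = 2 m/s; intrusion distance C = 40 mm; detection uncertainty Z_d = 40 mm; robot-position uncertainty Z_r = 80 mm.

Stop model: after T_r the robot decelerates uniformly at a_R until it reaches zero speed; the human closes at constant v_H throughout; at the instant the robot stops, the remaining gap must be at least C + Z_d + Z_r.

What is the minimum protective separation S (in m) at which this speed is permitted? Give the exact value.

T_s = v_R/a_R = (39/20)/3 = 0.6500 s
reaction-phase robot travel = 1.9500·0.3000 = 0.5850 m
braking distance = 1.9500²/(2·3.0000) = 0.6338 m
human closes 2.0000·0.9500 = 1.9000 m
residual clearance needed = 0.0400+0.0400+0.0800 = 0.1600 m
S_min ≈ 0.5850+0.6338+1.9000+0.1600  ⇒  S_min = 2623/800 m

S_min = 2623/800 m = 3.2788 m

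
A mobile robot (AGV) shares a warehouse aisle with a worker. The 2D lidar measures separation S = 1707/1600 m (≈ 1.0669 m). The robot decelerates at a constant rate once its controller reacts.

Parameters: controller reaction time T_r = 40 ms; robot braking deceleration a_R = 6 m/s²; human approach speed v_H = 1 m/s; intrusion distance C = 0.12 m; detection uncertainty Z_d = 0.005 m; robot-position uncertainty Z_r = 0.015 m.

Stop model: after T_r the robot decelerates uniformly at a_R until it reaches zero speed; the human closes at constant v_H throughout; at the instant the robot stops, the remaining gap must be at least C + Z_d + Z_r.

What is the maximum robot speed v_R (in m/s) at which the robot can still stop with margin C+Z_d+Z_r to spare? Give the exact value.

v_R_max = 9/4 m/s = 2.2500 m/s

quadratic (1/12)·v² + (31/150)·v + (-1419/1600) = 0
  disc = (31/150)² − 4·(1/12)·(-1419/1600) = 121801/360000 ; √disc = 349/600
  v_R = (−(31/150) + 349/600) / (2·(1/12)) = 9/4 m/s
check:
stop time T_s = (9/4)/6 = 0.3750 s
robot covers v_R·T_r = 2.2500·0.0400 = 0.0900 m before braking
robot covers 2.2500·0.3750 − ½·6.0000·0.3750² = 0.4219 m while stopping
human closes 1.0000·0.4150 = 0.4150 m
C+Z_d+Z_r = 0.1200+0.0050+0.0150 = 0.1400 m
sum ≈ 0.0900+0.4219+0.4150+0.1400 ≈ 1.0669 m = S ✓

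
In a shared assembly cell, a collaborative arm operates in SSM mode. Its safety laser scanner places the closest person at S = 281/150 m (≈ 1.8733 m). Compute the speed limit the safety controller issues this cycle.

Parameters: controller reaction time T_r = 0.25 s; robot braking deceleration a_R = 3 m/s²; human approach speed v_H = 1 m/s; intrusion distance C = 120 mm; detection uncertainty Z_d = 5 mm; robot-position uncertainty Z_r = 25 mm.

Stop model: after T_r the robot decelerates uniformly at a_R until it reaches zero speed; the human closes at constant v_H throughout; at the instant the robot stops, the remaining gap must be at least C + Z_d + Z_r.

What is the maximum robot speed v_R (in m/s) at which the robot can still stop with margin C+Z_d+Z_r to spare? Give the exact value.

v_R_max = 17/10 m/s = 1.7000 m/s

at the boundary: (1/6)·v² + (7/12)·v + (-221/150) = 0
  disc = (7/12)² − 4·(1/6)·(-221/150) = 529/400 ; √disc = 23/20
  v_R = (−(7/12) + 23/20) / (2·(1/6)) = 17/10 m/s
check:
braking lasts T_s = (17/10)/3 = 0.5667 s
robot covers v_R·T_r = 1.7000·0.2500 = 0.4250 m before braking
robot under decel: 1.7000²/(2·3.0000) = 0.4817 m
person approaches 1.0000·(0.2500+0.5667) = 0.8167 m
C+Z_d+Z_r = 0.1200+0.0050+0.0250 = 0.1500 m
sum ≈ 0.4250+0.4817+0.8167+0.1500 ≈ 1.8733 m = S ✓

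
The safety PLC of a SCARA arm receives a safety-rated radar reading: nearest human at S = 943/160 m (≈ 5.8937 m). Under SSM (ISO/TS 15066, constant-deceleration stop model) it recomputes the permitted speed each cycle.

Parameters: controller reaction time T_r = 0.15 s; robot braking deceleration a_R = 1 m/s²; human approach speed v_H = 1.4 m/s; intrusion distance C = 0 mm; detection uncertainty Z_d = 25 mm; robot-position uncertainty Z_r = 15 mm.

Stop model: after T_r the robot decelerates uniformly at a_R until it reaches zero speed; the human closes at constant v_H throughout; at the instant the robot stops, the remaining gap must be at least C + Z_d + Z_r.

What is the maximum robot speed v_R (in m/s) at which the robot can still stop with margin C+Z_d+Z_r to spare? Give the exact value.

at the boundary: (1/2)·v² + (31/20)·v + (-903/160) = 0
  disc = (31/20)² − 4·(1/2)·(-903/160) = 1369/100 ; √disc = 37/10
  v_R = (−(31/20) + 37/10) / (2·(1/2)) = 43/20 m/s
check:
stop time T_s = (43/20)/1 = 2.1500 s
robot covers v_R·T_r = 2.1500·0.1500 = 0.3225 m before braking
robot under decel: 2.1500²/(2·1.0000) = 2.3112 m
human over T_r+T_s: 1.4000·(0.1500+2.1500) = 3.2200 m
C+Z_d+Z_r = 0.0000+0.0250+0.0150 = 0.0400 m
sum ≈ 0.3225+2.3112+3.2200+0.0400 ≈ 5.8937 m = S ✓

v_R_max = 43/20 m/s = 2.1500 m/s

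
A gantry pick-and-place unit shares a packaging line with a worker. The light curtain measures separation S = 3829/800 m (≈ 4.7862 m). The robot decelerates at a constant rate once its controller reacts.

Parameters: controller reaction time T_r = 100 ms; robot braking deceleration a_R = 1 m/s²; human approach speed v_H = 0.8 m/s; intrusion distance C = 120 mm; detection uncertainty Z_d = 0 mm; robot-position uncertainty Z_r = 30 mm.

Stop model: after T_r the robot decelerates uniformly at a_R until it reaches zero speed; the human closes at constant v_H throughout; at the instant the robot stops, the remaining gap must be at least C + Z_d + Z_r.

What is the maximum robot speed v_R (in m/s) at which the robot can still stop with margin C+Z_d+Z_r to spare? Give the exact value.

at the boundary: (1/2)·v² + (9/10)·v + (-729/160) = 0
  disc = (9/10)² − 4·(1/2)·(-729/160) = 3969/400 ; √disc = 63/20
  v_R = (−(9/10) + 63/20) / (2·(1/2)) = 9/4 m/s
check:
braking lasts T_s = (9/4)/1 = 2.2500 s
robot covers v_R·T_r = 2.2500·0.1000 = 0.2250 m before braking
braking distance = 2.2500²/(2·1.0000) = 2.5312 m
human closes 0.8000·2.3500 = 1.8800 m
C+Z_d+Z_r = 0.1200+0.0000+0.0300 = 0.1500 m
sum ≈ 0.2250+2.5312+1.8800+0.1500 ≈ 4.7862 m = S ✓

v_R_max = 9/4 m/s = 2.2500 m/s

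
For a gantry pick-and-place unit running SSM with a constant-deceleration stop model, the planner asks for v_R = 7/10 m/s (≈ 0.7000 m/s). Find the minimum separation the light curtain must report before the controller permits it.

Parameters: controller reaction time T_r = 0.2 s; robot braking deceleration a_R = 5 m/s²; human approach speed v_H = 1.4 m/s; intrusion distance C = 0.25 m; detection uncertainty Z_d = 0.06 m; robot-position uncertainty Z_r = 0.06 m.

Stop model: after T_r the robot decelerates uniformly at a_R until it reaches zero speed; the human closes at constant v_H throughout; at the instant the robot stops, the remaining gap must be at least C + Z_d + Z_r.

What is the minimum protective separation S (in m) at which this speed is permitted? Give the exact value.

T_s = v_R/a_R = (7/10)/5 = 0.1400 s
robot covers v_R·T_r = 0.7000·0.2000 = 0.1400 m before braking
braking distance = 0.7000²/(2·5.0000) = 0.0490 m
human over T_r+T_s: 1.4000·(0.2000+0.1400) = 0.4760 m
margins: 0.2500+0.0600+0.0600 = 0.3700 m
S_min ≈ 0.1400+0.0490+0.4760+0.3700  ⇒  S_min = 207/200 m

S_min = 207/200 m = 1.0350 m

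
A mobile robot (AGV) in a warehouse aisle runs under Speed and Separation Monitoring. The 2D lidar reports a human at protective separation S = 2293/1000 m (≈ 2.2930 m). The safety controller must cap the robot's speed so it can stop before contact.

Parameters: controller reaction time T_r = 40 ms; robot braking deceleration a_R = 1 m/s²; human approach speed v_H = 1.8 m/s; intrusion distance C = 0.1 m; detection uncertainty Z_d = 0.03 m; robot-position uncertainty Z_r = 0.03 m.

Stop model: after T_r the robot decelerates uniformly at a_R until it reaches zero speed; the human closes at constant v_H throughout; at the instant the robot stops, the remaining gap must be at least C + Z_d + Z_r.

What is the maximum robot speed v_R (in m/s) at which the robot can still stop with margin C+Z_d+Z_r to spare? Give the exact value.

collect terms ⇒ (1/2)·v_R² + (46/25)·v_R + (-2061/1000) = 0
  disc = (46/25)² − 4·(1/2)·(-2061/1000) = 18769/2500 ; √disc = 137/50
  v_R = (−(46/25) + 137/50) / (2·(1/2)) = 9/10 m/s
check:
T_s = v_R/a_R = (9/10)/1 = 0.9000 s
robot in T_r: 0.9000·0.0400 = 0.0360 m
robot covers 0.9000·0.9000 − ½·1.0000·0.9000² = 0.4050 m while stopping
person approaches 1.8000·(0.0400+0.9000) = 1.6920 m
margins: 0.1000+0.0300+0.0300 = 0.1600 m
sum ≈ 0.0360+0.4050+1.6920+0.1600 ≈ 2.2930 m = S ✓

v_R_max = 9/10 m/s = 0.9000 m/s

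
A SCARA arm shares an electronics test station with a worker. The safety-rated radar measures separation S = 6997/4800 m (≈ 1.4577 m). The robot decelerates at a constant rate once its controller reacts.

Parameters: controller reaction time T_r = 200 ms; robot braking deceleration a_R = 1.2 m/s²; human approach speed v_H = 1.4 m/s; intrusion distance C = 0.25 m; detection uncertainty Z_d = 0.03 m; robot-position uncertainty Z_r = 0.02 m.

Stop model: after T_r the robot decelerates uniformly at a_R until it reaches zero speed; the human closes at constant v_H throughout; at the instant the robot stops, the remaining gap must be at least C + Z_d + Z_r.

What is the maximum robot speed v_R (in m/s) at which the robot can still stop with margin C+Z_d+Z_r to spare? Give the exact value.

collect terms ⇒ (5/12)·v_R² + (41/30)·v_R + (-4213/4800) = 0
  disc = (41/30)² − 4·(5/12)·(-4213/4800) = 5329/1600 ; √disc = 73/40
  v_R = (−(41/30) + 73/40) / (2·(5/12)) = 11/20 m/s
check:
stop time T_s = (11/20)/(6/5) = 0.4583 s
robot covers v_R·T_r = 0.5500·0.2000 = 0.1100 m before braking
robot under decel: 0.5500²/(2·1.2000) = 0.1260 m
person approaches 1.4000·(0.2000+0.4583) = 0.9217 m
margins: 0.2500+0.0300+0.0200 = 0.3000 m
sum ≈ 0.1100+0.1260+0.9217+0.3000 ≈ 1.4577 m = S ✓

v_R_max = 11/20 m/s = 0.5500 m/s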